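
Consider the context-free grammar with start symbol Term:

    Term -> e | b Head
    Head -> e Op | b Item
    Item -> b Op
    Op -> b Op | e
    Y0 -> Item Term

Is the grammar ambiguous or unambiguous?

Unambiguous

Only Term, Head, Item, Op are reachable from Term; ignoring the rest: Each reachable nonterminal has at most one production per leading terminal, and all productions are right-linear; the derivation is determined token-by-token.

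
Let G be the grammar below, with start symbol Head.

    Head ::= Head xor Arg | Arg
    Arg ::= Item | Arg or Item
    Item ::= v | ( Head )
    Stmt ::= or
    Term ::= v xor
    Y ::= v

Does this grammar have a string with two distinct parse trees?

(Stmt, Term, Y are unreachable from Head, so their rules don't affect L(Head).) The grammar is stratified — Head handles 'xor' (left-recursive), Arg handles 'or', Item atoms. Each operator has a fixed associativity and precedence level, so every string has one parse.

Unambiguous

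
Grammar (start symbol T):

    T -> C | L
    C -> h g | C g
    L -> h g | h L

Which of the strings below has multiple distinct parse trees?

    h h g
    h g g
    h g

h g

h h g: 1 tree
h g g: 1 tree
h g: 2 trees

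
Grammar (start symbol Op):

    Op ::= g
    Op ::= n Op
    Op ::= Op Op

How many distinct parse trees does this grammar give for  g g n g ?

2

Parse trees for g g n g:
  [Op [Op g] [Op [Op g] [Op n [Op g]]]]
  [Op [Op [Op g] [Op g]] [Op n [Op g]]]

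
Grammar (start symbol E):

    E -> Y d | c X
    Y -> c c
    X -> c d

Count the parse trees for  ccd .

2

Parse trees for ccd:
  [E [Y c c] d]
  [E c [X c d]]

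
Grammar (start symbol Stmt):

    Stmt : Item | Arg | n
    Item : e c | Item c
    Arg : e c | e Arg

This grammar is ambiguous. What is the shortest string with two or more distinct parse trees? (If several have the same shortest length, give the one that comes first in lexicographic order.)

e c

length 1: no string has ≥2 trees
length 2: e c has 2 parse trees

Two derivations of e c:
  Stmt ⇒ Item ⇒ e c
  Stmt ⇒ Arg ⇒ e c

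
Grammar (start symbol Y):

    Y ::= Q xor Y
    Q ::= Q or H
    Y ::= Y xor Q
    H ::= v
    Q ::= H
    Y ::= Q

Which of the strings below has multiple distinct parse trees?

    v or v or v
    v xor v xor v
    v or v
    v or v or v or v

v or v or v: 1 tree
v xor v xor v: 4 trees
v or v: 1 tree
v or v or v or v: 1 tree

v xor v xor v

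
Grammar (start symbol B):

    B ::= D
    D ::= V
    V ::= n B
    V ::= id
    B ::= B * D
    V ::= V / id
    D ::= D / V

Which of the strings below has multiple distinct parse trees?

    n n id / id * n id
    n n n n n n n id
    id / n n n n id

n n id / id * n id: 12 trees
n n n n n n n id: 1 tree
id / n n n n id: 1 tree

n n id / id * n id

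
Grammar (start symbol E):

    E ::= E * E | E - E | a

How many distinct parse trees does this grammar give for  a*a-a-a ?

5

Parse trees for a*a-a-a:
  [E [E a] * [E [E a] - [E [E a] - [E a]]]]
  [E [E a] * [E [E [E a] - [E a]] - [E a]]]
  [E [E [E a] * [E a]] - [E [E a] - [E a]]]
  [E [E [E a] * [E [E a] - [E a]]] - [E a]]
  [E [E [E [E a] * [E a]] - [E a]] - [E a]]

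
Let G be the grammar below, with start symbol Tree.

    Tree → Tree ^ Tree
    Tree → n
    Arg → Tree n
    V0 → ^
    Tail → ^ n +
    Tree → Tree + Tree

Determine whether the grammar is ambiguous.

Ambiguous

Witness: n + n + n

Derivation 1: Tree ⇒ Tree + Tree ⇒ n + Tree ⇒ n + Tree + Tree ⇒ n + n + Tree ⇒ n + n + n
Derivation 2: Tree ⇒ Tree + Tree ⇒ Tree + Tree + Tree ⇒ n + Tree + Tree ⇒ n + n + Tree ⇒ n + n + n

Two distinct leftmost derivations for the same string.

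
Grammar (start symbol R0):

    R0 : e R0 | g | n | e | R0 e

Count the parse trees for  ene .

2

Parse trees for ene:
  [R0 e [R0 [R0 n] e]]
  [R0 [R0 e [R0 n]] e]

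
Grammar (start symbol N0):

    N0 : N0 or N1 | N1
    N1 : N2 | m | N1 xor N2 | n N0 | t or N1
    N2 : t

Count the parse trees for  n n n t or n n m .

Parse trees for n n n t or n n m:
  [N0 [N0 [N1 n [N0 [N1 n [N0 [N1 n [N0 [N1 [N2 t]]]]]]]]] or [N1 n [N0 [N1 n [N0 [N1 m]]]]]]
  [N0 [N1 n [N0 [N0 [N1 n [N0 [N1 n [N0 [N1 [N2 t]]]]]]] or [N1 n [N0 [N1 n [N0 [N1 m]]]]]]]]
  [N0 [N1 n [N0 [N1 n [N0 [N0 [N1 n [N0 [N1 [N2 t]]]]] or [N1 n [N0 [N1 n [N0 [N1 m]]]]]]]]]]
  [N0 [N1 n [N0 [N1 n [N0 [N1 n [N0 [N0 [N1 [N2 t]]] or [N1 n [N0 [N1 n [N0 [N1 m]]]]]]]]]]]]
  [N0 [N1 n [N0 [N1 n [N0 [N1 n [N0 [N1 t or [N1 n [N0 [N1 n [N0 [N1 m]]]]]]]]]]]]]

5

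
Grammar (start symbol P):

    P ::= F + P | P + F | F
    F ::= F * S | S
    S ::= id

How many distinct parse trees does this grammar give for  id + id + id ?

Parse trees for id + id + id:
  [P [F [S id]] + [P [F [S id]] + [P [F [S id]]]]]
  [P [F [S id]] + [P [P [F [S id]]] + [F [S id]]]]
  [P [P [F [S id]] + [P [F [S id]]]] + [F [S id]]]
  [P [P [P [F [S id]]] + [F [S id]]] + [F [S id]]]

4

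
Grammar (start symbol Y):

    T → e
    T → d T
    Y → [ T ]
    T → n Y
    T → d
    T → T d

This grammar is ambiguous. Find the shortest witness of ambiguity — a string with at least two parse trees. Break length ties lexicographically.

[ d d ]

length 3: no string has ≥2 trees
length 4: [ d d ] has 2 parse trees

Two derivations of [ d d ]:
  Y ⇒ [ T ] ⇒ [ d T ] ⇒ [ d d ]
  Y ⇒ [ T ] ⇒ [ T d ] ⇒ [ d d ]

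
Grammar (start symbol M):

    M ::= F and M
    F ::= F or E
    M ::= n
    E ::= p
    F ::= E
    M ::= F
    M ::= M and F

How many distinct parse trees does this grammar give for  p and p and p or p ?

Parse trees for p and p and p or p:
  [M [F [E p]] and [M [F [E p]] and [M [F [F [E p]] or [E p]]]]]
  [M [F [E p]] and [M [M [F [E p]]] and [F [F [E p]] or [E p]]]]
  [M [M [F [E p]] and [M [F [E p]]]] and [F [F [E p]] or [E p]]]
  [M [M [M [F [E p]]] and [F [E p]]] and [F [F [E p]] or [E p]]]

4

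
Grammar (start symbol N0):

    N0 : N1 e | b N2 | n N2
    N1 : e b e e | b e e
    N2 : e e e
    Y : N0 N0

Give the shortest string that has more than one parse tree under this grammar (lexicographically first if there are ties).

length 4: b e e e has 2 parse trees

Two derivations of b e e e:
  N0 ⇒ N1 e ⇒ b e e e
  N0 ⇒ b N2 ⇒ b e e e

b e e e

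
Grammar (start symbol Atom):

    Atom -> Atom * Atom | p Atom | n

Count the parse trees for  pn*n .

2

Parse trees for pn*n:
  [Atom [Atom p [Atom n]] * [Atom n]]
  [Atom p [Atom [Atom n] * [Atom n]]]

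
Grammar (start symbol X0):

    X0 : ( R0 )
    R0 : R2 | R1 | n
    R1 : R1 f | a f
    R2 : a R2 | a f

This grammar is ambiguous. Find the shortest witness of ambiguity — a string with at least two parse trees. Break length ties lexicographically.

( a f )

length 3: no string has ≥2 trees
length 4: ( a f ) has 2 parse trees

Two derivations of ( a f ):
  X0 ⇒ ( R0 ) ⇒ ( R2 ) ⇒ ( a f )
  X0 ⇒ ( R0 ) ⇒ ( R1 ) ⇒ ( a f )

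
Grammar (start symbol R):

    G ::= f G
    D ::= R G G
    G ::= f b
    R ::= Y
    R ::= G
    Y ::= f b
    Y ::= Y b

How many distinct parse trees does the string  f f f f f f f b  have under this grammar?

1

Parse trees for f f f f f f f b:
  [R [G f [G f [G f [G f [G f [G f [G f b]]]]]]]]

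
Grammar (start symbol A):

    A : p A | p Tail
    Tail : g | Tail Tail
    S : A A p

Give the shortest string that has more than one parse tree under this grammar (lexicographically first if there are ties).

p g g g

length 2: no string has ≥2 trees
length 3: no string has ≥2 trees
length 4: p g g g has 2 parse trees

Two derivations of p g g g:
  A ⇒ p Tail ⇒ p Tail Tail ⇒ p g Tail ⇒ p g Tail Tail ⇒ p g g Tail ⇒ p g g g
  A ⇒ p Tail ⇒ p Tail Tail ⇒ p Tail Tail Tail ⇒ p g Tail Tail ⇒ p g g Tail ⇒ p g g g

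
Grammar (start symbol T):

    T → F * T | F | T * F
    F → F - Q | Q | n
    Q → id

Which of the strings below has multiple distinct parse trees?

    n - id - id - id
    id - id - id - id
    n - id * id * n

n - id - id - id: 1 tree
id - id - id - id: 1 tree
n - id * id * n: 4 trees

n - id * id * n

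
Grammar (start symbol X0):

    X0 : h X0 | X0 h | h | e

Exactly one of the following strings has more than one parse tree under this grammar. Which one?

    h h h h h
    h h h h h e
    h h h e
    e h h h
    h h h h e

h h h h h

h h h h h: 16 trees
h h h h h e: 1 tree
h h h e: 1 tree
e h h h: 1 tree
h h h h e: 1 tree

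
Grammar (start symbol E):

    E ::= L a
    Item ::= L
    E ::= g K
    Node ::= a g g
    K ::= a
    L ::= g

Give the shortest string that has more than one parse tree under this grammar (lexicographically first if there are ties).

g a

length 2: g a has 2 parse trees

Two derivations of g a:
  E ⇒ L a ⇒ g a
  E ⇒ g K ⇒ g a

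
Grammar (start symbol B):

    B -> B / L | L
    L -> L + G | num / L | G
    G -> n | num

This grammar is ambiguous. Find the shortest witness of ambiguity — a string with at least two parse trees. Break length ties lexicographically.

num / n

length 1: no string has ≥2 trees
length 3: num / n has 2 parse trees

Two derivations of num / n:
  B ⇒ B / L ⇒ L / L ⇒ G / L ⇒ num / L ⇒ num / G ⇒ num / n
  B ⇒ L ⇒ num / L ⇒ num / G ⇒ num / n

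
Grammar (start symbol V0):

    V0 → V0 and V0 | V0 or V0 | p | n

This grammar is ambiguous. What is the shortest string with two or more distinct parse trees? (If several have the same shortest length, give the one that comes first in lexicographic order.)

n and n and n

length 1: no string has ≥2 trees
length 3: no string has ≥2 trees
length 5: n and n and n has 2 parse trees

Two derivations of n and n and n:
  V0 ⇒ V0 and V0 ⇒ V0 and V0 and V0 ⇒ n and V0 and V0 ⇒ n and n and V0 ⇒ n and n and n
  V0 ⇒ V0 and V0 ⇒ n and V0 ⇒ n and V0 and V0 ⇒ n and n and V0 ⇒ n and n and n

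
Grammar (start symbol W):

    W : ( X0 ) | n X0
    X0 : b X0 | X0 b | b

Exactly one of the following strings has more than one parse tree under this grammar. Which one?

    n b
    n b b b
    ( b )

n b b b

n b: 1 tree
n b b b: 4 trees
( b ): 1 tree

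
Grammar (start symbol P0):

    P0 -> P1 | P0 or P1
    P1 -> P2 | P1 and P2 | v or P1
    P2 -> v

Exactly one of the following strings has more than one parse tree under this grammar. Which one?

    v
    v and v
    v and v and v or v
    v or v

v: 1 tree
v and v: 1 tree
v and v and v or v: 1 tree
v or v: 2 trees

v or v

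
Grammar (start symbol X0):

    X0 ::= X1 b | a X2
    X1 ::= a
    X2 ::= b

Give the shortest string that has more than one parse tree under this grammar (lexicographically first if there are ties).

length 2: a b has 2 parse trees

Two derivations of a b:
  X0 ⇒ X1 b ⇒ a b
  X0 ⇒ a X2 ⇒ a b

a b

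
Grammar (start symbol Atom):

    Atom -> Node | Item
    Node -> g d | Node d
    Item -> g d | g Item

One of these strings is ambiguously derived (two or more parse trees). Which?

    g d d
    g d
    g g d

g d d: 1 tree
g d: 2 trees
g g d: 1 tree

g d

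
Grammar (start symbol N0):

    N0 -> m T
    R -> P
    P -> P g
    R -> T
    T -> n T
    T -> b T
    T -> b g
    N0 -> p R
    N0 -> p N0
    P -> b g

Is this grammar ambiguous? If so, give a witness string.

Ambiguous

Witness: p b g

Derivation 1: N0 ⇒ p R ⇒ p P ⇒ p b g
Derivation 2: N0 ⇒ p R ⇒ p T ⇒ p b g

Two distinct leftmost derivations for the same string.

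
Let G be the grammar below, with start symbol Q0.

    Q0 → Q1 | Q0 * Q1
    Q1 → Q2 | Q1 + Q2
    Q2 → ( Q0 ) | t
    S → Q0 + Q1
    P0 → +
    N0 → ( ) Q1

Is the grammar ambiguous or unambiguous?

(S, P0, N0 are unreachable from Q0, so their rules don't affect L(Q0).) Q0 → Q0 * Q1 | Q1  ;  Q1 → Q1 + Q2 | Q2  — a left-associative chain with Q2 at the bottom. Each string factors uniquely by precedence.

Unambiguous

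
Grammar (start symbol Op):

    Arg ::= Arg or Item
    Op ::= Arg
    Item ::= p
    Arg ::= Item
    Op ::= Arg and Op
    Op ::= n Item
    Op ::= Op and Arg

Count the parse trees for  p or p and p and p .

Parse trees for p or p and p and p:
  [Op [Arg [Arg [Item p]] or [Item p]] and [Op [Arg [Item p]] and [Op [Arg [Item p]]]]]
  [Op [Arg [Arg [Item p]] or [Item p]] and [Op [Op [Arg [Item p]]] and [Arg [Item p]]]]
  [Op [Op [Arg [Arg [Item p]] or [Item p]] and [Op [Arg [Item p]]]] and [Arg [Item p]]]
  [Op [Op [Op [Arg [Arg [Item p]] or [Item p]]] and [Arg [Item p]]] and [Arg [Item p]]]

4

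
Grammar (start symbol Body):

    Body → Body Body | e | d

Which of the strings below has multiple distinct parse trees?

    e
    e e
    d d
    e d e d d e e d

e d e d d e e d

e: 1 tree
e e: 1 tree
d d: 1 tree
e d e d d e e d: 429 trees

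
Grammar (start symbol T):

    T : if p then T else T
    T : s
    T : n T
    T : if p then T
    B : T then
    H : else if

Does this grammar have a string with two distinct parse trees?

Ambiguous

Witness: if p then if p then s else s

Derivation 1: T ⇒ if p then T else T ⇒ if p then if p then T else T ⇒ if p then if p then s else T ⇒ if p then if p then s else s
Derivation 2: T ⇒ if p then T ⇒ if p then if p then T else T ⇒ if p then if p then s else T ⇒ if p then if p then s else s

Two distinct leftmost derivations for the same string.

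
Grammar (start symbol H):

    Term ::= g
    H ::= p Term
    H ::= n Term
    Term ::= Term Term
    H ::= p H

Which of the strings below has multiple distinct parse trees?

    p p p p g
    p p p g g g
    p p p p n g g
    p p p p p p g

p p p p g: 1 tree
p p p g g g: 2 trees
p p p p n g g: 1 tree
p p p p p p g: 1 tree

p p p g g g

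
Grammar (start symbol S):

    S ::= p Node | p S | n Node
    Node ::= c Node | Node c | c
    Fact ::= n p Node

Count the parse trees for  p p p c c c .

4

Parse trees for p p p c c c:
  [S p [S p [S p [Node c [Node c [Node c]]]]]]
  [S p [S p [S p [Node c [Node [Node c] c]]]]]
  [S p [S p [S p [Node [Node c [Node c]] c]]]]
  [S p [S p [S p [Node [Node [Node c] c] c]]]]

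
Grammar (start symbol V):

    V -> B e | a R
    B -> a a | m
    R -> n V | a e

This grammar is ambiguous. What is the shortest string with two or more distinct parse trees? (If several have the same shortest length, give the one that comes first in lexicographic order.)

length 2: no string has ≥2 trees
length 3: a a e has 2 parse trees

Two derivations of a a e:
  V ⇒ B e ⇒ a a e
  V ⇒ a R ⇒ a a e

a a e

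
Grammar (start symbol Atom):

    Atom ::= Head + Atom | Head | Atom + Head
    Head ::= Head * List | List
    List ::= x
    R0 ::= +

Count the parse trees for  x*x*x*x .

Parse trees for x*x*x*x:
  [Atom [Head [Head [Head [Head [List x]] * [List x]] * [List x]] * [List x]]]

1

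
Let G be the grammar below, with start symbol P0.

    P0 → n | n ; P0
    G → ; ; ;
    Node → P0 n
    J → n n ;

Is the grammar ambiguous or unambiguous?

Unambiguous

Only P0 is reachable from P0; ignoring the rest: Right-recursive list with a separator: after each atom, whether the separator follows determines the rule. One parse per string.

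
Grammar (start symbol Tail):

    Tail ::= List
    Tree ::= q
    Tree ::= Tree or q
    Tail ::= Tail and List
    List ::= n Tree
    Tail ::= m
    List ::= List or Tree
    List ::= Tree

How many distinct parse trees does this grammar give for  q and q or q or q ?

4

Parse trees for q and q or q or q:
  [Tail [Tail [List [Tree q]]] and [List [List [Tree q]] or [Tree [Tree q] or q]]]
  [Tail [Tail [List [Tree q]]] and [List [List [List [Tree q]] or [Tree q]] or [Tree q]]]
  [Tail [Tail [List [Tree q]]] and [List [List [Tree [Tree q] or q]] or [Tree q]]]
  [Tail [Tail [List [Tree q]]] and [List [Tree [Tree [Tree q] or q] or q]]]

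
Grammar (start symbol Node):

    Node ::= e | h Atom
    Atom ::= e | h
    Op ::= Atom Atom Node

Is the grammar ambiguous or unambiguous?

(Op is unreachable from Node, so its rules don't affect L(Node).) Each reachable nonterminal has at most one production per leading terminal, and all productions are right-linear; the derivation is determined token-by-token.

Unambiguous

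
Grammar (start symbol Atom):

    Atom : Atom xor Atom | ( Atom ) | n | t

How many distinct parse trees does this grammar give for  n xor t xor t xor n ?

Parse trees for n xor t xor t xor n:
  [Atom [Atom n] xor [Atom [Atom t] xor [Atom [Atom t] xor [Atom n]]]]
  [Atom [Atom n] xor [Atom [Atom [Atom t] xor [Atom t]] xor [Atom n]]]
  [Atom [Atom [Atom n] xor [Atom t]] xor [Atom [Atom t] xor [Atom n]]]
  [Atom [Atom [Atom n] xor [Atom [Atom t] xor [Atom t]]] xor [Atom n]]
  [Atom [Atom [Atom [Atom n] xor [Atom t]] xor [Atom t]] xor [Atom n]]

5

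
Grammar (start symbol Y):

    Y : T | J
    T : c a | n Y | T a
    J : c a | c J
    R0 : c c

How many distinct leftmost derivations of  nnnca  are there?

2

Parse trees for nnnca:
  [Y [T n [Y [T n [Y [T n [Y [T c a]]]]]]]]
  [Y [T n [Y [T n [Y [T n [Y [J c a]]]]]]]]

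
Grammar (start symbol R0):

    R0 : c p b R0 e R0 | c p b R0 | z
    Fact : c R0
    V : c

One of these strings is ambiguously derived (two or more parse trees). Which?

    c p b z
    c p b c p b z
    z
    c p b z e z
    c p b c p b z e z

c p b z: 1 tree
c p b c p b z: 1 tree
z: 1 tree
c p b z e z: 1 tree
c p b c p b z e z: 2 trees

c p b c p b z e z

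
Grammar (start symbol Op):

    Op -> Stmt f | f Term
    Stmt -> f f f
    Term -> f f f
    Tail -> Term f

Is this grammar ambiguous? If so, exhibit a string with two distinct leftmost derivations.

Witness: f f f f

Derivation 1: Op ⇒ Stmt f ⇒ f f f f
Derivation 2: Op ⇒ f Term ⇒ f f f f

Two distinct leftmost derivations for the same string.

Ambiguous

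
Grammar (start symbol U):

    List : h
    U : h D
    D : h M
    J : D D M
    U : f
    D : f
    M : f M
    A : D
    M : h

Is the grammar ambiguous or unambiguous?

Unambiguous

(J, List, A are unreachable from U, so their rules don't affect L(U).) Each reachable nonterminal has at most one production per leading terminal, and all productions are right-linear; the derivation is determined token-by-token.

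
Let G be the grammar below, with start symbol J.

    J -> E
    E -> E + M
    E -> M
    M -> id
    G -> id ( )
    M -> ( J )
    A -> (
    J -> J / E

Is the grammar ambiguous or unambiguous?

Unambiguous

Only J, E, M are reachable from J; ignoring the rest: The grammar is stratified — J handles '/' (left-recursive), E handles '+', M atoms. Each operator has a fixed associativity and precedence level, so every string has one parse.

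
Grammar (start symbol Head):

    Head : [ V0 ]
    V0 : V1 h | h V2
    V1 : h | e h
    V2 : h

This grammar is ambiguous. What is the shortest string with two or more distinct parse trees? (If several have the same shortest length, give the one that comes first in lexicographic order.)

[ h h ]

length 4: [ h h ] has 2 parse trees

Two derivations of [ h h ]:
  Head ⇒ [ V0 ] ⇒ [ V1 h ] ⇒ [ h h ]
  Head ⇒ [ V0 ] ⇒ [ h V2 ] ⇒ [ h h ]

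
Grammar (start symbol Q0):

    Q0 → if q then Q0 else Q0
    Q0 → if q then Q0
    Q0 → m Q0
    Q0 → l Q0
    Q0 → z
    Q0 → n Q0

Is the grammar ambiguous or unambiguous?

Witness: if q then if q then z else z

Derivation 1: Q0 ⇒ if q then Q0 else Q0 ⇒ if q then if q then Q0 else Q0 ⇒ if q then if q then z else Q0 ⇒ if q then if q then z else z
Derivation 2: Q0 ⇒ if q then Q0 ⇒ if q then if q then Q0 else Q0 ⇒ if q then if q then z else Q0 ⇒ if q then if q then z else z

Two distinct leftmost derivations for the same string.

Ambiguous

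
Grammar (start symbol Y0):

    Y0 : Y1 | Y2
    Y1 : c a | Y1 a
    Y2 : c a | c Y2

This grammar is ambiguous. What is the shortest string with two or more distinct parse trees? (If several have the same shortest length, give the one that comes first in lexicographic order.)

c a

length 2: c a has 2 parse trees

Two derivations of c a:
  Y0 ⇒ Y1 ⇒ c a
  Y0 ⇒ Y2 ⇒ c a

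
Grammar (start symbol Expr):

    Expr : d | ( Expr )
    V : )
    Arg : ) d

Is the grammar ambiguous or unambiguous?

Unambiguous

(V, Arg are unreachable from Expr, so their rules don't affect L(Expr).) L(Expr) is { openⁿ atom closeⁿ : n ≥ 0 }. The bracket depth fixes n, and the derivation is forced at every step.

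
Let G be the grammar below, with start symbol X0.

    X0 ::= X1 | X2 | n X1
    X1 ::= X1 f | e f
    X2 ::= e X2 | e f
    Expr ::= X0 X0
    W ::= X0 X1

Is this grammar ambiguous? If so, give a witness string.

Witness: e f

Derivation 1: X0 ⇒ X1 ⇒ e f
Derivation 2: X0 ⇒ X2 ⇒ e f

Two distinct leftmost derivations for the same string.

Ambiguous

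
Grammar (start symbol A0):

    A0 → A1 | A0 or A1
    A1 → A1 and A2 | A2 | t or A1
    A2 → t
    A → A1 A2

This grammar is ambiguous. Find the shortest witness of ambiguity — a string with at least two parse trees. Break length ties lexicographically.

length 1: no string has ≥2 trees
length 3: t or t has 2 parse trees

Two derivations of t or t:
  A0 ⇒ A1 ⇒ t or A1 ⇒ t or A2 ⇒ t or t
  A0 ⇒ A0 or A1 ⇒ A1 or A1 ⇒ A2 or A1 ⇒ t or A1 ⇒ t or A2 ⇒ t or t

t or t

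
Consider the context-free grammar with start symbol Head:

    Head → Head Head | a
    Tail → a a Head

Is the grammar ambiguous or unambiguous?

Witness: a a a

Derivation 1: Head ⇒ Head Head ⇒ Head Head Head ⇒ a Head Head ⇒ a a Head ⇒ a a a
Derivation 2: Head ⇒ Head Head ⇒ a Head ⇒ a Head Head ⇒ a a Head ⇒ a a a

Two distinct leftmost derivations for the same string.

Ambiguous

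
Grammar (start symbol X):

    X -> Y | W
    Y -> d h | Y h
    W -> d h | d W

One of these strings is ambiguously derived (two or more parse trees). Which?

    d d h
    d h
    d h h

d h

d d h: 1 tree
d h: 2 trees
d h h: 1 tree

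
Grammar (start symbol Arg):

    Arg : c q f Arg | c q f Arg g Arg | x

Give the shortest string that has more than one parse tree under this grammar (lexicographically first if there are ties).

c q f c q f x g x

length 1: no string has ≥2 trees
length 4: no string has ≥2 trees
length 6: no string has ≥2 trees
length 7: no string has ≥2 trees
length 9: c q f c q f x g x has 2 parse trees

Two derivations of c q f c q f x g x:
  Arg ⇒ c q f Arg ⇒ c q f c q f Arg g Arg ⇒ c q f c q f x g Arg ⇒ c q f c q f x g x
  Arg ⇒ c q f Arg g Arg ⇒ c q f c q f Arg g Arg ⇒ c q f c q f x g Arg ⇒ c q f c q f x g x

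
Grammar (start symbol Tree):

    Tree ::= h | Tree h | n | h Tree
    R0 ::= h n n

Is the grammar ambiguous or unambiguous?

Witness: h h

Derivation 1: Tree ⇒ Tree h ⇒ h h
Derivation 2: Tree ⇒ h Tree ⇒ h h

Two distinct leftmost derivations for the same string.

Ambiguous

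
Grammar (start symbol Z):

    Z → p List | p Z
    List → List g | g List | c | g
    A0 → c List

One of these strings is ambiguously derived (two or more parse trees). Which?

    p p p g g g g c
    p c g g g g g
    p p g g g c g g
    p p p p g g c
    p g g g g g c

p p p g g g g c: 1 tree
p c g g g g g: 1 tree
p p g g g c g g: 10 trees
p p p p g g c: 1 tree
p g g g g g c: 1 tree

p p g g g c g g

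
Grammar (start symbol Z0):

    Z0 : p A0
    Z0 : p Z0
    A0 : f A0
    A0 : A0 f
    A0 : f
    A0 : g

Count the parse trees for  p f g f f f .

4

Parse trees for p f g f f f:
  [Z0 p [A0 f [A0 [A0 [A0 [A0 g] f] f] f]]]
  [Z0 p [A0 [A0 f [A0 [A0 [A0 g] f] f]] f]]
  [Z0 p [A0 [A0 [A0 f [A0 [A0 g] f]] f] f]]
  [Z0 p [A0 [A0 [A0 [A0 f [A0 g]] f] f] f]]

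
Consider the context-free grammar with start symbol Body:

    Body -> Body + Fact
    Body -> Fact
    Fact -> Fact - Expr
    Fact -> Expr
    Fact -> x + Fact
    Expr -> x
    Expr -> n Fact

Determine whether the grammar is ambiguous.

Ambiguous

Witness: x + x

Derivation 1: Body ⇒ Body + Fact ⇒ Fact + Fact ⇒ Expr + Fact ⇒ x + Fact ⇒ x + Expr ⇒ x + x
Derivation 2: Body ⇒ Fact ⇒ x + Fact ⇒ x + Expr ⇒ x + x

Two distinct leftmost derivations for the same string.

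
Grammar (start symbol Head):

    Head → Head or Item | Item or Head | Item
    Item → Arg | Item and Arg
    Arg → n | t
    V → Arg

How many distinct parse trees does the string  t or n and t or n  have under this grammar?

Parse trees for t or n and t or n:
  [Head [Head [Head [Item [Arg t]]] or [Item [Item [Arg n]] and [Arg t]]] or [Item [Arg n]]]
  [Head [Head [Item [Arg t]] or [Head [Item [Item [Arg n]] and [Arg t]]]] or [Item [Arg n]]]
  [Head [Item [Arg t]] or [Head [Head [Item [Item [Arg n]] and [Arg t]]] or [Item [Arg n]]]]
  [Head [Item [Arg t]] or [Head [Item [Item [Arg n]] and [Arg t]] or [Head [Item [Arg n]]]]]

4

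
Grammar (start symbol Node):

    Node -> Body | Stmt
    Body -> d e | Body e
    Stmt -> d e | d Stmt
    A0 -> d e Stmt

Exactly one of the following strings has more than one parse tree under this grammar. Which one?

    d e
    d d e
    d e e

d e: 2 trees
d d e: 1 tree
d e e: 1 tree

d e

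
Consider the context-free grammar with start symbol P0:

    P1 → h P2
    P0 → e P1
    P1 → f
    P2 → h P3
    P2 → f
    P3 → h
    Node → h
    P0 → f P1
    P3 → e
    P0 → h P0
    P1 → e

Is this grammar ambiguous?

Unambiguous

Only P0, P1, P2, P3 are reachable from P0; ignoring the rest: Restricted to the reachable nonterminals, every rule has the form A → t or A → t B, and no two rules for the same A share a first terminal. The grammar encodes a DFA — one run per string.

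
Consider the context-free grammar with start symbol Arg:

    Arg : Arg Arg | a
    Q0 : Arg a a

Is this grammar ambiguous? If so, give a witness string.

Ambiguous

Witness: a a a

Derivation 1: Arg ⇒ Arg Arg ⇒ Arg Arg Arg ⇒ a Arg Arg ⇒ a a Arg ⇒ a a a
Derivation 2: Arg ⇒ Arg Arg ⇒ a Arg ⇒ a Arg Arg ⇒ a a Arg ⇒ a a a

Two distinct leftmost derivations for the same string.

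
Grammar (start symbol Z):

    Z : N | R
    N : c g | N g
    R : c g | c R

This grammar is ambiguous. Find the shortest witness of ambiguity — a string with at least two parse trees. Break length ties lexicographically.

c g

length 2: c g has 2 parse trees

Two derivations of c g:
  Z ⇒ N ⇒ c g
  Z ⇒ R ⇒ c g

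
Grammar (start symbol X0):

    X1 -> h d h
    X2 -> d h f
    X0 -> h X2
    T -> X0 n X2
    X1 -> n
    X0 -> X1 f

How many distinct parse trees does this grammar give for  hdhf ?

2

Parse trees for hdhf:
  [X0 h [X2 d h f]]
  [X0 [X1 h d h] f]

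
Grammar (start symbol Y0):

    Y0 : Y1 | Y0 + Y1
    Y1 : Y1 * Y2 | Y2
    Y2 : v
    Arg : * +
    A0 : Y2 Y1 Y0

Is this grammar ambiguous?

Unambiguous

Only Y0, Y1, Y2 are reachable from Y0; ignoring the rest: This is a standard precedence ladder (Y0 over Y1 over Y2), with each level left-recursive on its own operator ('+' at Y0, '*' at Y1). That structure is LR(1), hence unambiguous.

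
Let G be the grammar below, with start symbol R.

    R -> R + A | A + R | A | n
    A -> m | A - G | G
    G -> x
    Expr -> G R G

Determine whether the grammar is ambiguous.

Ambiguous

Witness: m + m

Derivation 1: R ⇒ R + A ⇒ A + A ⇒ m + A ⇒ m + m
Derivation 2: R ⇒ A + R ⇒ m + R ⇒ m + A ⇒ m + m

Two distinct leftmost derivations for the same string.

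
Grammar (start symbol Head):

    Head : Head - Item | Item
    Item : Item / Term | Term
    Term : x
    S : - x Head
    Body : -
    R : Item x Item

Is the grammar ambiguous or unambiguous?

Only Head, Item, Term are reachable from Head; ignoring the rest: The grammar is stratified — Head handles '-' (left-recursive), Item handles '/', Term atoms. Each operator has a fixed associativity and precedence level, so every string has one parse.

Unambiguous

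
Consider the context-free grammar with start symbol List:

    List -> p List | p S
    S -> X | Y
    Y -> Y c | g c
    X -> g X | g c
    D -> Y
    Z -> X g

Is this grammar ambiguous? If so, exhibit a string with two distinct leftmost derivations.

Witness: p g c

Derivation 1: List ⇒ p S ⇒ p X ⇒ p g c
Derivation 2: List ⇒ p S ⇒ p Y ⇒ p g c

Two distinct leftmost derivations for the same string.

Ambiguous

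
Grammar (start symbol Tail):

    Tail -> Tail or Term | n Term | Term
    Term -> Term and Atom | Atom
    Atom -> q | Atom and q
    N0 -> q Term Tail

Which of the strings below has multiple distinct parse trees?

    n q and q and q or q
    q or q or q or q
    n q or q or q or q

n q and q and q or q: 4 trees
q or q or q or q: 1 tree
n q or q or q or q: 1 tree

n q and q and q or q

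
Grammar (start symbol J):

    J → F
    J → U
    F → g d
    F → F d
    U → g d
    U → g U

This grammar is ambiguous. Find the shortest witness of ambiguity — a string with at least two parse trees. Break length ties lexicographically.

g d

length 2: g d has 2 parse trees

Two derivations of g d:
  J ⇒ F ⇒ g d
  J ⇒ U ⇒ g d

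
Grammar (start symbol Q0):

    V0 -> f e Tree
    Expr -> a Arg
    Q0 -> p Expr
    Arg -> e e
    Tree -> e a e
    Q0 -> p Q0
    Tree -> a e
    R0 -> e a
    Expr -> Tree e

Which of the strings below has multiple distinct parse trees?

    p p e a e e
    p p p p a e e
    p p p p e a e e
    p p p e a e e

p p e a e e: 1 tree
p p p p a e e: 2 trees
p p p p e a e e: 1 tree
p p p e a e e: 1 tree

p p p p a e e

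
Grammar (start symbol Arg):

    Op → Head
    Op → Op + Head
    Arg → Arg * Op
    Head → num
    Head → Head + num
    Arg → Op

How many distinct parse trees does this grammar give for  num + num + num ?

4

Parse trees for num + num + num:
  [Arg [Op [Head [Head [Head num] + num] + num]]]
  [Arg [Op [Op [Head num]] + [Head [Head num] + num]]]
  [Arg [Op [Op [Head [Head num] + num]] + [Head num]]]
  [Arg [Op [Op [Op [Head num]] + [Head num]] + [Head num]]]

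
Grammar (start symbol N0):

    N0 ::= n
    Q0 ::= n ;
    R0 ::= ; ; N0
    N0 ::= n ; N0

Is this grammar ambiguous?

Unambiguous

(R0, Q0 are unreachable from N0, so their rules don't affect L(N0).) Right-recursive list with a separator: after each atom, whether the separator follows determines the rule. One parse per string.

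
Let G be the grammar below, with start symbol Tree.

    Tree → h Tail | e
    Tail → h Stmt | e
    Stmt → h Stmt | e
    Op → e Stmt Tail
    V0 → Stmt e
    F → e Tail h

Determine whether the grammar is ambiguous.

Unambiguous

Only Tree, Tail, Stmt are reachable from Tree; ignoring the rest: Each reachable nonterminal has at most one production per leading terminal, and all productions are right-linear; the derivation is determined token-by-token.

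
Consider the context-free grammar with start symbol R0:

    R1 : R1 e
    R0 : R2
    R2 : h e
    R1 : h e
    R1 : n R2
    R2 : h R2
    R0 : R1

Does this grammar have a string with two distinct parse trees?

Witness: h e

Derivation 1: R0 ⇒ R2 ⇒ h e
Derivation 2: R0 ⇒ R1 ⇒ h e

Two distinct leftmost derivations for the same string.

Ambiguous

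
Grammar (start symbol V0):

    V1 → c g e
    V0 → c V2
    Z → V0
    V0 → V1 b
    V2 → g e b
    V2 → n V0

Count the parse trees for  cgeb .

2

Parse trees for cgeb:
  [V0 c [V2 g e b]]
  [V0 [V1 c g e] b]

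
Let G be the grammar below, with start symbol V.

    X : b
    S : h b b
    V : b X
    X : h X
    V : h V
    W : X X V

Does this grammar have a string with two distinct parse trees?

Unambiguous

(W, S are unreachable from V, so their rules don't affect L(V).) Each reachable nonterminal has at most one production per leading terminal, and all productions are right-linear; the derivation is determined token-by-token.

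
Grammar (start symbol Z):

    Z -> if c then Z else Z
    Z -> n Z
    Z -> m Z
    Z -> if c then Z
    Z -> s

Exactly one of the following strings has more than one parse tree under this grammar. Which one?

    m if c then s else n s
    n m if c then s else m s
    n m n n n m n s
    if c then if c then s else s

m if c then s else n s: 1 tree
n m if c then s else m s: 1 tree
n m n n n m n s: 1 tree
if c then if c then s else s: 2 trees

if c then if c then s else s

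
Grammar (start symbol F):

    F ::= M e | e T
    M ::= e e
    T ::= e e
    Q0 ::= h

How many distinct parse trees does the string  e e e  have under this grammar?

Parse trees for e e e:
  [F [M e e] e]
  [F e [T e e]]

2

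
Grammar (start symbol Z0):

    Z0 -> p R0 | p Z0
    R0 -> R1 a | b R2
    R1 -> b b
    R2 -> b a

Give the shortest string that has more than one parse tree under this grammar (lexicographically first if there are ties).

length 4: p b b a has 2 parse trees

Two derivations of p b b a:
  Z0 ⇒ p R0 ⇒ p R1 a ⇒ p b b a
  Z0 ⇒ p R0 ⇒ p b R2 ⇒ p b b a

p b b a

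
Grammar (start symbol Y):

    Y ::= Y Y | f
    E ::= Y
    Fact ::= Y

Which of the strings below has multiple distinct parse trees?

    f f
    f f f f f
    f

f f f f f

f f: 1 tree
f f f f f: 14 trees
f: 1 tree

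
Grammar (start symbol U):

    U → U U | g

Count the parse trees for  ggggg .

14

Parse trees for ggggg (showing first 6 of 14):
  [U [U g] [U [U g] [U [U g] [U [U g] [U g]]]]]
  [U [U g] [U [U g] [U [U [U g] [U g]] [U g]]]]
  [U [U g] [U [U [U g] [U g]] [U [U g] [U g]]]]
  [U [U g] [U [U [U g] [U [U g] [U g]]] [U g]]]
  [U [U g] [U [U [U [U g] [U g]] [U g]] [U g]]]
  [U [U [U g] [U g]] [U [U g] [U [U g] [U g]]]]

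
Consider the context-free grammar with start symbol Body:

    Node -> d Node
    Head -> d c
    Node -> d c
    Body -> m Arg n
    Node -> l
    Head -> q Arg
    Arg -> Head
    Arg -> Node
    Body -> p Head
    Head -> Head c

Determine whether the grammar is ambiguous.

Witness: m d c n

Derivation 1: Body ⇒ m Arg n ⇒ m Head n ⇒ m d c n
Derivation 2: Body ⇒ m Arg n ⇒ m Node n ⇒ m d c n

Two distinct leftmost derivations for the same string.

Ambiguous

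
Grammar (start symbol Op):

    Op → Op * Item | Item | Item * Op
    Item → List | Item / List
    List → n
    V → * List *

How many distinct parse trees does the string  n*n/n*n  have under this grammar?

4

Parse trees for n*n/n*n:
  [Op [Op [Op [Item [List n]]] * [Item [Item [List n]] / [List n]]] * [Item [List n]]]
  [Op [Op [Item [List n]] * [Op [Item [Item [List n]] / [List n]]]] * [Item [List n]]]
  [Op [Item [List n]] * [Op [Op [Item [Item [List n]] / [List n]]] * [Item [List n]]]]
  [Op [Item [List n]] * [Op [Item [Item [List n]] / [List n]] * [Op [Item [List n]]]]]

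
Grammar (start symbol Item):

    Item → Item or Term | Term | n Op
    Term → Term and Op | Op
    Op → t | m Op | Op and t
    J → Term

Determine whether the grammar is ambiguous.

Ambiguous

Witness: t and t

Derivation 1: Item ⇒ Term ⇒ Term and Op ⇒ Op and Op ⇒ t and Op ⇒ t and t
Derivation 2: Item ⇒ Term ⇒ Op ⇒ Op and t ⇒ t and t

Two distinct leftmost derivations for the same string.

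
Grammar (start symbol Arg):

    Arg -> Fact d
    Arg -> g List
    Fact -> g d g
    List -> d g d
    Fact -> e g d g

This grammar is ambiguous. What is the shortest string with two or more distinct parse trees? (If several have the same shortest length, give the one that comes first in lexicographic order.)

g d g d

length 4: g d g d has 2 parse trees

Two derivations of g d g d:
  Arg ⇒ Fact d ⇒ g d g d
  Arg ⇒ g List ⇒ g d g d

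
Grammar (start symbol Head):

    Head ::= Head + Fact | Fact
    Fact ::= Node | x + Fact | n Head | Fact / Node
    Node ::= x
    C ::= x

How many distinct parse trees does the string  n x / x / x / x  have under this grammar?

Parse trees for n x / x / x / x:
  [Head [Fact n [Head [Fact [Fact [Fact [Fact [Node x]] / [Node x]] / [Node x]] / [Node x]]]]]
  [Head [Fact [Fact n [Head [Fact [Fact [Fact [Node x]] / [Node x]] / [Node x]]]] / [Node x]]]
  [Head [Fact [Fact [Fact n [Head [Fact [Fact [Node x]] / [Node x]]]] / [Node x]] / [Node x]]]
  [Head [Fact [Fact [Fact [Fact n [Head [Fact [Node x]]]] / [Node x]] / [Node x]] / [Node x]]]

4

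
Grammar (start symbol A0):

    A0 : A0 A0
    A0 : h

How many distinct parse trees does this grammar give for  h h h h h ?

Parse trees for h h h h h (showing first 6 of 14):
  [A0 [A0 h] [A0 [A0 h] [A0 [A0 h] [A0 [A0 h] [A0 h]]]]]
  [A0 [A0 h] [A0 [A0 h] [A0 [A0 [A0 h] [A0 h]] [A0 h]]]]
  [A0 [A0 h] [A0 [A0 [A0 h] [A0 h]] [A0 [A0 h] [A0 h]]]]
  [A0 [A0 h] [A0 [A0 [A0 h] [A0 [A0 h] [A0 h]]] [A0 h]]]
  [A0 [A0 h] [A0 [A0 [A0 [A0 h] [A0 h]] [A0 h]] [A0 h]]]
  [A0 [A0 [A0 h] [A0 h]] [A0 [A0 h] [A0 [A0 h] [A0 h]]]]

14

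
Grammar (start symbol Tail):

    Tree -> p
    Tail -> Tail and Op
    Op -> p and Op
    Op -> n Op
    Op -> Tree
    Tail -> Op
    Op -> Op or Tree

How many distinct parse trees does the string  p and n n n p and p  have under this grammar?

Parse trees for p and n n n p and p:
  [Tail [Tail [Op [Tree p]]] and [Op n [Op n [Op n [Op p and [Op [Tree p]]]]]]]
  [Tail [Tail [Tail [Op [Tree p]]] and [Op n [Op n [Op n [Op [Tree p]]]]]] and [Op [Tree p]]]
  [Tail [Tail [Op p and [Op n [Op n [Op n [Op [Tree p]]]]]]] and [Op [Tree p]]]
  [Tail [Op p and [Op n [Op n [Op n [Op p and [Op [Tree p]]]]]]]]

4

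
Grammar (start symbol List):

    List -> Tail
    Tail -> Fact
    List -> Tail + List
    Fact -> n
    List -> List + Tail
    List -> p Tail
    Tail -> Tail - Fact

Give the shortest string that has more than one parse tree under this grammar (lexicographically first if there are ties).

n + n

length 1: no string has ≥2 trees
length 2: no string has ≥2 trees
length 3: n + n has 2 parse trees

Two derivations of n + n:
  List ⇒ Tail + List ⇒ Fact + List ⇒ n + List ⇒ n + Tail ⇒ n + Fact ⇒ n + n
  List ⇒ List + Tail ⇒ Tail + Tail ⇒ Fact + Tail ⇒ n + Tail ⇒ n + Fact ⇒ n + n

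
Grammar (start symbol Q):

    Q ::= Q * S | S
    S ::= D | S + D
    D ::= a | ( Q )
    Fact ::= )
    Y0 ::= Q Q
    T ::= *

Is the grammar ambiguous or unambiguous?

Only Q, S, D are reachable from Q; ignoring the rest: The grammar is stratified — Q handles '*' (left-recursive), S handles '+', D atoms. Each operator has a fixed associativity and precedence level, so every string has one parse.

Unambiguous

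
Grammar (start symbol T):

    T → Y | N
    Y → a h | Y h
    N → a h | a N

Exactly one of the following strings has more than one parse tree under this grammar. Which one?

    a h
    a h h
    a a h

a h

a h: 2 trees
a h h: 1 tree
a a h: 1 tree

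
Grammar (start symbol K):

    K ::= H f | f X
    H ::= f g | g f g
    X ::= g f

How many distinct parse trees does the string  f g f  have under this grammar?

Parse trees for f g f:
  [K [H f g] f]
  [K f [X g f]]

2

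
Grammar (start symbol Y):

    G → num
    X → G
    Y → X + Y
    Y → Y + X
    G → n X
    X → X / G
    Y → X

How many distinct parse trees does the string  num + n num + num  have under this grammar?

4

Parse trees for num + n num + num:
  [Y [X [G num]] + [Y [X [G n [X [G num]]]] + [Y [X [G num]]]]]
  [Y [X [G num]] + [Y [Y [X [G n [X [G num]]]]] + [X [G num]]]]
  [Y [Y [X [G num]] + [Y [X [G n [X [G num]]]]]] + [X [G num]]]
  [Y [Y [Y [X [G num]]] + [X [G n [X [G num]]]]] + [X [G num]]]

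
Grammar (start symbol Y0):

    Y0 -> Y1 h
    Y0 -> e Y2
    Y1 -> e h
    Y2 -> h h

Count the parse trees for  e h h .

Parse trees for e h h:
  [Y0 [Y1 e h] h]
  [Y0 e [Y2 h h]]

2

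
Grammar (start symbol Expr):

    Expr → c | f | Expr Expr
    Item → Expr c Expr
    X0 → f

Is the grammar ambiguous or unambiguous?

Ambiguous

Witness: c c c

Derivation 1: Expr ⇒ Expr Expr ⇒ c Expr ⇒ c Expr Expr ⇒ c c Expr ⇒ c c c
Derivation 2: Expr ⇒ Expr Expr ⇒ Expr Expr Expr ⇒ c Expr Expr ⇒ c c Expr ⇒ c c c

Two distinct leftmost derivations for the same string.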